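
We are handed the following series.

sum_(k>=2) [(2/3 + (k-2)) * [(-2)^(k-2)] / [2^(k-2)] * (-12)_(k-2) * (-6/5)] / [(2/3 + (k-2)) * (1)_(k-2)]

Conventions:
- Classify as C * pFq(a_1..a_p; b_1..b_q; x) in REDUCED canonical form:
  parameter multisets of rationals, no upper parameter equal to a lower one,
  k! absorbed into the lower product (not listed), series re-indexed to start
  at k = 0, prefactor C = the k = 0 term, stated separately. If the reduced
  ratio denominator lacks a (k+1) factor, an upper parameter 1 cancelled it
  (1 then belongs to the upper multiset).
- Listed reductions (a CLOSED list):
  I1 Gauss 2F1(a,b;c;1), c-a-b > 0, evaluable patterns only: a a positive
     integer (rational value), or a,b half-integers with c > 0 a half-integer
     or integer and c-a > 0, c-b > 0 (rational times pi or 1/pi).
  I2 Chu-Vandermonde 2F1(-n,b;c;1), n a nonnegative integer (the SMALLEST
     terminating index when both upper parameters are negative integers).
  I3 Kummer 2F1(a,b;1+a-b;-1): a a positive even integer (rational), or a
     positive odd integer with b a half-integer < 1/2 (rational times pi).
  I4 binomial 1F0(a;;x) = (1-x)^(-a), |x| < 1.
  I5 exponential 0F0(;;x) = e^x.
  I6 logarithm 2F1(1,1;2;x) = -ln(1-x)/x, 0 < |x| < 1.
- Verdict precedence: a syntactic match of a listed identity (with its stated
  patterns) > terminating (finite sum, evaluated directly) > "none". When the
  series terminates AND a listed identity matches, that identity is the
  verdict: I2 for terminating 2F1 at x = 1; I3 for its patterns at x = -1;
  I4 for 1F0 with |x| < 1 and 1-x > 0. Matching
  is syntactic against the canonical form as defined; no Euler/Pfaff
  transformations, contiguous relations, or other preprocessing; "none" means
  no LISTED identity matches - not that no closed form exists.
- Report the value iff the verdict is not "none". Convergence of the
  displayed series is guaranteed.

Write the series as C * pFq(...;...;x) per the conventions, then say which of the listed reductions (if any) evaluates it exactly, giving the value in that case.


The series (x = -1) is 1F0: upper {-12}, lower {-}, prefactor -6/5. Verdict: terminating - the sum ends at index 12 because -12 is a negative integer; exact evaluation follows. Hence: -24576/5.

The tell: t_0 = -6/5 here, and the two k-th powers (C = -6/5) combine into one argument.
Term ratio: r(k) = (-1) * (k-12) / [(k+1)] - rational in k. x = (-1); t_0 = -6/5; negate the roots.


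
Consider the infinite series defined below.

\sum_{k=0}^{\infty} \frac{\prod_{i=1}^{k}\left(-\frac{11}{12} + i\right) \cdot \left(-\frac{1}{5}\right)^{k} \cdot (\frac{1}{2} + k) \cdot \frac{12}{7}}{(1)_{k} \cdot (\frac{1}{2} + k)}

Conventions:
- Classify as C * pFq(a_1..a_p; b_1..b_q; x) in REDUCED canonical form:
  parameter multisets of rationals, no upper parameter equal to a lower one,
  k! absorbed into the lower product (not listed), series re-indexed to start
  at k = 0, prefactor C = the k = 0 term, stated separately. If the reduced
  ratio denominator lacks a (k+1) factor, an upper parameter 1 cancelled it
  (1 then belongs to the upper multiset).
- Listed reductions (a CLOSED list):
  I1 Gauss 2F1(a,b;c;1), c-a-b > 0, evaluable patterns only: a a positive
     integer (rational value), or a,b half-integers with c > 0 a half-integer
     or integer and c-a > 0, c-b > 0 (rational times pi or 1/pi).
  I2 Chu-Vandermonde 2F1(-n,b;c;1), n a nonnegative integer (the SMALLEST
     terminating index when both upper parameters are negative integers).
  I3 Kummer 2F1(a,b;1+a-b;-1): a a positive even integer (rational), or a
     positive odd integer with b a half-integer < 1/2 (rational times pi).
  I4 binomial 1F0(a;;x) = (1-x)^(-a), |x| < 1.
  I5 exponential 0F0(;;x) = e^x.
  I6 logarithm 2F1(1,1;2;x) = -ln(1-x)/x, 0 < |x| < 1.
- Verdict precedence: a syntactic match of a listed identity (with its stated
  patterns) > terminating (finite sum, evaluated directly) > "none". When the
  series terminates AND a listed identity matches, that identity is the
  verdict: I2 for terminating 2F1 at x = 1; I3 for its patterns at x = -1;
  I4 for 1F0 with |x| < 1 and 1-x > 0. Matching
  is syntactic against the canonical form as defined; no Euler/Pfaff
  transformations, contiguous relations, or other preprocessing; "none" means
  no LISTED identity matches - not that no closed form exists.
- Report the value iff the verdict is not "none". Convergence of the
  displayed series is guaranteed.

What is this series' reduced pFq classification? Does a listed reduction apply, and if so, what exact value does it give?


At argument -\frac{1}{5}: a 1F0 with upper {\frac{1}{12}}, lower {-}, scaled by C = \frac{12}{7}. Verdict: the binomial series (I4) matches (the 1F0 binomial series: exponent -1/12, x = -\frac{1}{5}). Its exact value is \frac{12}{7} \cdot \left(\frac{6}{5}\right)^{-\frac{1}{12}}.

The tell: from the first term \frac{12}{7}: (1)_k (C = 12/7, x = -1/5) is k! itself.
Term ratio: r(k) = -\frac{1}{5} * (k+\frac{1}{12}) / [(k+1)] - poly over poly, x = -\frac{1}{5} from leading terms; C = \frac{12}{7} at k = 0.


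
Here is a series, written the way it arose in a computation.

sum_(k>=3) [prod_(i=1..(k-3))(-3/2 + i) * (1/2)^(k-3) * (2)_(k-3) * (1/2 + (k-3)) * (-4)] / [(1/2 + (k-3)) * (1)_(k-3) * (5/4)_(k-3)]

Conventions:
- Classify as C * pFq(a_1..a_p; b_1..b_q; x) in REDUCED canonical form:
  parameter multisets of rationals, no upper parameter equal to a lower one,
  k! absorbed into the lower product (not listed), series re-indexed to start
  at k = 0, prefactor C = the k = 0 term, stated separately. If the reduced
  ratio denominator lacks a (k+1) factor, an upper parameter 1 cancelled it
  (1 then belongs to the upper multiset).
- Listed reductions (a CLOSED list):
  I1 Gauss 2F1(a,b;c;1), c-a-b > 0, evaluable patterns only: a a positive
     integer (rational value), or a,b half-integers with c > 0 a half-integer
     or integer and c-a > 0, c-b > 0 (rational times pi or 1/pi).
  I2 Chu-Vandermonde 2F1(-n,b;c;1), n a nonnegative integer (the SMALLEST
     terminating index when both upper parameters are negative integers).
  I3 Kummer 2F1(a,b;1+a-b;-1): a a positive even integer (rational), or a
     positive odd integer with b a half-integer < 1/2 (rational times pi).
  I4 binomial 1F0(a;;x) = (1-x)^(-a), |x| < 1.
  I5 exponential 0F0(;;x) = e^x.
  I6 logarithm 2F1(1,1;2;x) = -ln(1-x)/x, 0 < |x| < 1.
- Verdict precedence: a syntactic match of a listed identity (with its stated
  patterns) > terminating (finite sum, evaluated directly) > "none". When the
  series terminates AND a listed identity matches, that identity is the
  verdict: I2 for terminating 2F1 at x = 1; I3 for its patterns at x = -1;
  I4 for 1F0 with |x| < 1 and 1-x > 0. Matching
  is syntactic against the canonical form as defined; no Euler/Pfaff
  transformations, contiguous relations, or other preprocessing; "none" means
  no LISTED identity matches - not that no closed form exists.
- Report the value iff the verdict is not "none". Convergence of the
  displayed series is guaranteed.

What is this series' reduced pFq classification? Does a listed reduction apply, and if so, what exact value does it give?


Classification (C = -4): 2F1 with upper {-1/2, 2}, lower {5/4}, argument x = 1/2. Verdict: none. A 2F1 with upper {-1/2, 2} fits none of I1-I6 at x = 1/2; the sum runs forever.

First insight: x = (1/2) and (1)_k (prefactor -4) is k! itself.
Term ratio: r(k) = (1/2) * (k-1/2) (k+2) / [(k+5/4) (k+1)] - rational in k, leading ratio (1/2); with t_0 = -4, classification follows.


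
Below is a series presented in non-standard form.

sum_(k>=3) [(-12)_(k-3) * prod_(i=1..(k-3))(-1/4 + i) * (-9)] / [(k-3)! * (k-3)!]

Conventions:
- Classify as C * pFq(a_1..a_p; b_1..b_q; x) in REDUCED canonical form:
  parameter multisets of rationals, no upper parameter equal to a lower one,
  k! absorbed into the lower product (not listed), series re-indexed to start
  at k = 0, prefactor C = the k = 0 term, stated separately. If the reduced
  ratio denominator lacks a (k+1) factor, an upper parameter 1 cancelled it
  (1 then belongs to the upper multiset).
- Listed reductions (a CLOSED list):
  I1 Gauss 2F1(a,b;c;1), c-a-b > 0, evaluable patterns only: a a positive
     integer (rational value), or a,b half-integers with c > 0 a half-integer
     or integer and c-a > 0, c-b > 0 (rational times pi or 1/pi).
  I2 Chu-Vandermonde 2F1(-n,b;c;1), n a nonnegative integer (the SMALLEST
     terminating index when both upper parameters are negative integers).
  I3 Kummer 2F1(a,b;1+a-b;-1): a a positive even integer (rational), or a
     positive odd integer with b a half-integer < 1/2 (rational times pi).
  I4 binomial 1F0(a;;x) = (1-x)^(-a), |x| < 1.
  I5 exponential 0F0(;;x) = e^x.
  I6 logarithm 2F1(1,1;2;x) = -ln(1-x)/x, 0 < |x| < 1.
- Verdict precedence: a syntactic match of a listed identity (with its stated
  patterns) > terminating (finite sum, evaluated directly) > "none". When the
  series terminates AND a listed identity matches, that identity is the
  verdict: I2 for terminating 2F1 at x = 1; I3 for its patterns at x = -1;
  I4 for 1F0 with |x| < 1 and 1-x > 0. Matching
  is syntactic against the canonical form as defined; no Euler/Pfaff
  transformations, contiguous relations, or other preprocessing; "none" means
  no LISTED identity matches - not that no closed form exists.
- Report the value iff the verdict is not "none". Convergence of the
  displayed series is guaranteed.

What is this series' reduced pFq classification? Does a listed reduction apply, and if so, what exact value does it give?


The series (x = 1) is 2F1: upper {-12, 3/4}, lower {1}, prefactor -9. Verdict at x = 1: the Chu-Vandermonde identity I2 matches (terminating 2F1 at x = 1 with n = 12, b = 3/4, c = 1). Sum: -6562655775/17179869184.

The tell: from the first term -9: the running product (C = -9, x = 1) telescopes to a rising factorial.
Ratio: r(k) = 1 * (k-12) (k+3/4) / [(k+1) (k+1)] - rational; roots negated = parameters, x = 1, C = -9.


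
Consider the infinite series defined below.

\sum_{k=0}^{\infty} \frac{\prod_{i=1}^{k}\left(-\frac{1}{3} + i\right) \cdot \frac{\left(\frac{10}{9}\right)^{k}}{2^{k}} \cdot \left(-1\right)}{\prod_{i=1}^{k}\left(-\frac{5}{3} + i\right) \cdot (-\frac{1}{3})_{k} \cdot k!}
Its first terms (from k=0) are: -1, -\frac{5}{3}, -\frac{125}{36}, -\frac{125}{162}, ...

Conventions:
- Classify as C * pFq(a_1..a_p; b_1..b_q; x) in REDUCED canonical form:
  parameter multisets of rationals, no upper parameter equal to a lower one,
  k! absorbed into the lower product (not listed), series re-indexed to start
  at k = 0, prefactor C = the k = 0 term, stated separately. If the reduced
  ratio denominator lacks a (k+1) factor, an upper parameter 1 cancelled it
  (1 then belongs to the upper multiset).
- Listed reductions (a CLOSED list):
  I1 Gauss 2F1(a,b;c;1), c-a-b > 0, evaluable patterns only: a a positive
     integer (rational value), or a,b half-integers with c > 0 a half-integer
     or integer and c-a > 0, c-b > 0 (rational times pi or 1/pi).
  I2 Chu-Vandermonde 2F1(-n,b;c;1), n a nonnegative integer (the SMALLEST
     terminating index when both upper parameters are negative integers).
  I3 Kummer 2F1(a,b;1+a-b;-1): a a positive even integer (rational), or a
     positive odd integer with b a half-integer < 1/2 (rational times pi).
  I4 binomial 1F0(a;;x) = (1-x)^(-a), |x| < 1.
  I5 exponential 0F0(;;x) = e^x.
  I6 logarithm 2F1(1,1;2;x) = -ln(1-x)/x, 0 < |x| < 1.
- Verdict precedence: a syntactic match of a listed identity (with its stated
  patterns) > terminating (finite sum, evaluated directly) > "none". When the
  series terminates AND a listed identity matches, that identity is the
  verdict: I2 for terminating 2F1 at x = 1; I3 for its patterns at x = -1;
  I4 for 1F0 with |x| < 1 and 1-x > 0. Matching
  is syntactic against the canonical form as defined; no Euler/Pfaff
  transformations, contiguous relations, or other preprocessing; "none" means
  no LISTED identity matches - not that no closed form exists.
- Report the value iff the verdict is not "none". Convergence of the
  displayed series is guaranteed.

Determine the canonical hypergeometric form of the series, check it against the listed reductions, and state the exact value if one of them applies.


Prefactor -1, argument \frac{5}{9}: 1F2 with upper {\frac{2}{3}} over lower {-\frac{2}{3}, -\frac{1}{3}}. Verdict: none - at argument \frac{5}{9} the multisets {\frac{2}{3}} ; {-\frac{2}{3}, -\frac{1}{3}} match no listed identity.

Key step: x = \frac{5}{9} and the lower running product (C = -1, x = 5/9) is a rising factorial.
Step ratio: r(k) = \frac{5}{9} * (k+\frac{2}{3}) / [(k-\frac{2}{3}) (k-\frac{1}{3}) (k+1)] - rational in k, leading ratio \frac{5}{9}; with t_0 = -1, classification follows.


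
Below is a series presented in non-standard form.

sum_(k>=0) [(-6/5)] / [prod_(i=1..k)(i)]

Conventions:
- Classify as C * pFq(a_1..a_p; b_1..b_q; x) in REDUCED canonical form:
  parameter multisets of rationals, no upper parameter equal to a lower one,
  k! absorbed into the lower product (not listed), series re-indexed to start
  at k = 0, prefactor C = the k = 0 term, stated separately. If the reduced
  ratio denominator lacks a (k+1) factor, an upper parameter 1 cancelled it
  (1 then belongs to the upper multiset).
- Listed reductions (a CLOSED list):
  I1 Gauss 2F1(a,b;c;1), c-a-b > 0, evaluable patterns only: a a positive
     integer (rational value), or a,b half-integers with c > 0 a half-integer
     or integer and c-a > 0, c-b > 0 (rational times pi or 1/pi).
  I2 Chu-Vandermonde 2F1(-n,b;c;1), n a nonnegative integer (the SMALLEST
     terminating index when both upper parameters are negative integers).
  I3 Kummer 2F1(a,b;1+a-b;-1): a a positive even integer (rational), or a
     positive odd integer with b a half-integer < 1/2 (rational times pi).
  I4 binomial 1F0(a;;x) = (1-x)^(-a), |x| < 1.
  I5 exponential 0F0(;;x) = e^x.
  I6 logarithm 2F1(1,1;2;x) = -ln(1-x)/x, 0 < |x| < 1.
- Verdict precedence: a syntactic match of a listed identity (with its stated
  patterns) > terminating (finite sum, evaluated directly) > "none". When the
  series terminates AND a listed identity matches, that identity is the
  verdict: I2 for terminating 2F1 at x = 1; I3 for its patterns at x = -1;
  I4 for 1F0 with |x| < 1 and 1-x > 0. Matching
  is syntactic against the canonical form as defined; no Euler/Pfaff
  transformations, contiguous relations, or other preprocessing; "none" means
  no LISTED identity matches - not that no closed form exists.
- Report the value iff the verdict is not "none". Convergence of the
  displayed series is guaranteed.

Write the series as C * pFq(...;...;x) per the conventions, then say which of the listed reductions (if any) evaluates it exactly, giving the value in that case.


First insight: x = 1 and the product of the first k integers (C = -6/5) is k!.
Adjacent-term ratio: r(k) = 1 * 1 / [(k+1)] - rational; roots negated = parameters, x = 1, C = -6/5.

The series (x = 1) is 0F0: upper {-}, lower {-}, prefactor -6/5. Verdict: this is the exponential series (I5) (the 0F0 exponential series at x = 1). Sum: (-6/5) * e^(1).


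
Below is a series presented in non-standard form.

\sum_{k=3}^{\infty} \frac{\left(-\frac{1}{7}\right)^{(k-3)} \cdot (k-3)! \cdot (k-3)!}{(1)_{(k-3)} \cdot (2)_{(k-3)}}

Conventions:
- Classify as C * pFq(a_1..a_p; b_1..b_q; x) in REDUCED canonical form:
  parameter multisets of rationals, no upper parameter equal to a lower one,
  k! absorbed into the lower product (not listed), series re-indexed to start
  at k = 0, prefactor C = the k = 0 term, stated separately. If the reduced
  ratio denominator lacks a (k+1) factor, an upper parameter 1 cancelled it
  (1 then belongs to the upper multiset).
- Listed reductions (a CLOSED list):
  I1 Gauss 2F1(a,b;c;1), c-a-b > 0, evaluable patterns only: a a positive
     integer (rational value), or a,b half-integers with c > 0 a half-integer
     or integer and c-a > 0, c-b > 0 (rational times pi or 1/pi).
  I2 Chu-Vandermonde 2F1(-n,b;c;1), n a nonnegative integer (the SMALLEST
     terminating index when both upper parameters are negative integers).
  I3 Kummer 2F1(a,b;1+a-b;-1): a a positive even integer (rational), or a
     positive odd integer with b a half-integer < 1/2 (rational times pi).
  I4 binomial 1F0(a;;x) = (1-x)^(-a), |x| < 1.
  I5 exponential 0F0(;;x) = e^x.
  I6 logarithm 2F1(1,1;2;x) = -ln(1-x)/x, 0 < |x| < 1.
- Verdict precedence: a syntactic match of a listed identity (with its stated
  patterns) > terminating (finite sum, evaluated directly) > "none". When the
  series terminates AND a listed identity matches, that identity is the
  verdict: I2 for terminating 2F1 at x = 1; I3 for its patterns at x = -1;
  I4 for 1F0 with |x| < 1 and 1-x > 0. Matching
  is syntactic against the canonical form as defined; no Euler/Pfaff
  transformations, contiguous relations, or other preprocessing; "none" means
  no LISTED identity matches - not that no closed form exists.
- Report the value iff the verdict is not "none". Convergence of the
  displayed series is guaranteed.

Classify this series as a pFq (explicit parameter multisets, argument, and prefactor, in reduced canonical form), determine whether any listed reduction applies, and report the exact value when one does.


The series (x = -\frac{1}{7}) is 2F1: upper {1, 1}, lower {2}, prefactor 1. Verdict at x = -\frac{1}{7}: logarithm (I6) matches (the logarithm: parameters (1,1;2), x = -\frac{1}{7}). Exact value: 7 \cdot \ln\left(\frac{8}{7}\right).

Key observation: x = -\frac{1}{7} and the factorial ratio (prefactor 1) (k+a-1)!/(a-1)! is a rising factorial (a)_k.
Term ratio: r(k) = -\frac{1}{7} * (k+1) (k+1) / [(k+2) (k+1)] - rational in k, leading ratio -\frac{1}{7}; with t_0 = 1, classification follows.


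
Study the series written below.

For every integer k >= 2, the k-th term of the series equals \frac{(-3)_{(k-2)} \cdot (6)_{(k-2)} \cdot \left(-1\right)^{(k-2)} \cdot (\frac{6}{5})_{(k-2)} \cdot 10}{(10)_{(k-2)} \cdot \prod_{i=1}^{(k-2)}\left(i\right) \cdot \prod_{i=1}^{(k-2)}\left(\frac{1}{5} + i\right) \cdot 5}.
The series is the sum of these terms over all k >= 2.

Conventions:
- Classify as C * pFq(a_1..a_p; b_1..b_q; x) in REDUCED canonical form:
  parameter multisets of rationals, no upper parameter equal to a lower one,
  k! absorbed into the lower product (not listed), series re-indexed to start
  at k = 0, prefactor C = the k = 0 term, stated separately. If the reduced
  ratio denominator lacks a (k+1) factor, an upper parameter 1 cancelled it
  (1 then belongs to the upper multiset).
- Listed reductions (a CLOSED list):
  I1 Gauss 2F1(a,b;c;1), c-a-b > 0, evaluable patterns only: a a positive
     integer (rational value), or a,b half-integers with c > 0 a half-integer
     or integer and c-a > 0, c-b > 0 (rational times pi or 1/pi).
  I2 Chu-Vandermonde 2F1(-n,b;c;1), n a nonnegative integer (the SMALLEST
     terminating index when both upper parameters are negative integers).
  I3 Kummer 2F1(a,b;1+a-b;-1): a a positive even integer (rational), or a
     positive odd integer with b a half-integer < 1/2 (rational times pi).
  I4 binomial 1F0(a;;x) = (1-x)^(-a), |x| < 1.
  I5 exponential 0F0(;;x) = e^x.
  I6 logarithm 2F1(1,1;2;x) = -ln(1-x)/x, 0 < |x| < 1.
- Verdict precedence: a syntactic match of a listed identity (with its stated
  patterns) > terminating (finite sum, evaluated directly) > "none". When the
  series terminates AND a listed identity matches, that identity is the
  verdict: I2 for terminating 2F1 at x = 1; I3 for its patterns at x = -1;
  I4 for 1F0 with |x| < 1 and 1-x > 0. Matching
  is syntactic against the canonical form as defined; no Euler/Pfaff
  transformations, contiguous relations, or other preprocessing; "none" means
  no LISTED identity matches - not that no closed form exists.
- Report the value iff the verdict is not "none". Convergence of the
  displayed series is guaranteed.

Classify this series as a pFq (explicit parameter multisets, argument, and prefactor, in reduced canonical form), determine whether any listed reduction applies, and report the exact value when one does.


Canonical form: C = 2 times 2F1 with upper {-3, 6}, lower {10}, x = -1. Verdict at x = -1: Kummer (I3) matches (x = -1; c = 10 equals 1+a-b for upper {-3, 6}: listed pattern). Exact value: \frac{42}{5}.

Key observation: x = -1 and the parameter 6/5 appears in both the upper and lower lists and cancels.
Ratio: r(k) = -1 * (k-3) (k+6) / [(k+10) (k+1)] - rational in k. x = -1; t_0 = 2; negate the roots.


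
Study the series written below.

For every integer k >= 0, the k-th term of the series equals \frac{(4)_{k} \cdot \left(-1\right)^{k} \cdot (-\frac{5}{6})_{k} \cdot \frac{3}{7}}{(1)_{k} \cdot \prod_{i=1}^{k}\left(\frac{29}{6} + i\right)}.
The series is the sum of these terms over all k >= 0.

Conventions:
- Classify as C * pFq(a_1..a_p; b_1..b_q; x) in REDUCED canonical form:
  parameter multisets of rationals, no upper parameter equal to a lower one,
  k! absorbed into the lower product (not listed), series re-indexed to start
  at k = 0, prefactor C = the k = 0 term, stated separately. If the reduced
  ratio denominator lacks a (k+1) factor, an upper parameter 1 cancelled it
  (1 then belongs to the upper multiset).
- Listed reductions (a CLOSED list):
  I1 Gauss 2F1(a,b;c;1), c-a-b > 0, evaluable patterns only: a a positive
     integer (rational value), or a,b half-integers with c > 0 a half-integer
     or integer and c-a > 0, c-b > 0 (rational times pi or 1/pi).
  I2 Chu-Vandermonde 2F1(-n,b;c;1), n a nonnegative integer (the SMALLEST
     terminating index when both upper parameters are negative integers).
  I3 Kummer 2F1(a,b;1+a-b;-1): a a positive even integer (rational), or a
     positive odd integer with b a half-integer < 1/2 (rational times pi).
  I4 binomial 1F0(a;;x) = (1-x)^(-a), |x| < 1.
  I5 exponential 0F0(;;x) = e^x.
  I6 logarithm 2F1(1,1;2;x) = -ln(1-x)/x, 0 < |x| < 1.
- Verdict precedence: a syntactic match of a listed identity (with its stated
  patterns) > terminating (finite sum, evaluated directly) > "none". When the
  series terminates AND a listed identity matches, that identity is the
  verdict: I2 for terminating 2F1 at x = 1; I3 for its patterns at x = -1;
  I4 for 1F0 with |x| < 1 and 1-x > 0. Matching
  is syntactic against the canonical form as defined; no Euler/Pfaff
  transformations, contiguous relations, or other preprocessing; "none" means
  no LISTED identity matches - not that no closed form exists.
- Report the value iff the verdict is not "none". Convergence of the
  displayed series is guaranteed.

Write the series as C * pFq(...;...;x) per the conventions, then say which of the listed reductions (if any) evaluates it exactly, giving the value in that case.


Structural cue: t_0 = \frac{3}{7} here, and (1)_k (C = 3/7, x = -1) is k! itself.
Step ratio: r(k) = -1 * (k-\frac{5}{6}) (k+4) / [(k+\frac{35}{6}) (k+1)] ; factor over Q: parameters, x = -1, and C = \frac{3}{7}.

Canonical form: C = \frac{3}{7} times 2F1 with upper {-\frac{5}{6}, 4}, lower {\frac{35}{6}}, x = -1. Verdict (x = -1): Kummer (I3) applies (x = -1; c = \frac{35}{6} equals 1+a-b for upper {-\frac{5}{6}, 4}: listed pattern). Value: \frac{667}{1008}.


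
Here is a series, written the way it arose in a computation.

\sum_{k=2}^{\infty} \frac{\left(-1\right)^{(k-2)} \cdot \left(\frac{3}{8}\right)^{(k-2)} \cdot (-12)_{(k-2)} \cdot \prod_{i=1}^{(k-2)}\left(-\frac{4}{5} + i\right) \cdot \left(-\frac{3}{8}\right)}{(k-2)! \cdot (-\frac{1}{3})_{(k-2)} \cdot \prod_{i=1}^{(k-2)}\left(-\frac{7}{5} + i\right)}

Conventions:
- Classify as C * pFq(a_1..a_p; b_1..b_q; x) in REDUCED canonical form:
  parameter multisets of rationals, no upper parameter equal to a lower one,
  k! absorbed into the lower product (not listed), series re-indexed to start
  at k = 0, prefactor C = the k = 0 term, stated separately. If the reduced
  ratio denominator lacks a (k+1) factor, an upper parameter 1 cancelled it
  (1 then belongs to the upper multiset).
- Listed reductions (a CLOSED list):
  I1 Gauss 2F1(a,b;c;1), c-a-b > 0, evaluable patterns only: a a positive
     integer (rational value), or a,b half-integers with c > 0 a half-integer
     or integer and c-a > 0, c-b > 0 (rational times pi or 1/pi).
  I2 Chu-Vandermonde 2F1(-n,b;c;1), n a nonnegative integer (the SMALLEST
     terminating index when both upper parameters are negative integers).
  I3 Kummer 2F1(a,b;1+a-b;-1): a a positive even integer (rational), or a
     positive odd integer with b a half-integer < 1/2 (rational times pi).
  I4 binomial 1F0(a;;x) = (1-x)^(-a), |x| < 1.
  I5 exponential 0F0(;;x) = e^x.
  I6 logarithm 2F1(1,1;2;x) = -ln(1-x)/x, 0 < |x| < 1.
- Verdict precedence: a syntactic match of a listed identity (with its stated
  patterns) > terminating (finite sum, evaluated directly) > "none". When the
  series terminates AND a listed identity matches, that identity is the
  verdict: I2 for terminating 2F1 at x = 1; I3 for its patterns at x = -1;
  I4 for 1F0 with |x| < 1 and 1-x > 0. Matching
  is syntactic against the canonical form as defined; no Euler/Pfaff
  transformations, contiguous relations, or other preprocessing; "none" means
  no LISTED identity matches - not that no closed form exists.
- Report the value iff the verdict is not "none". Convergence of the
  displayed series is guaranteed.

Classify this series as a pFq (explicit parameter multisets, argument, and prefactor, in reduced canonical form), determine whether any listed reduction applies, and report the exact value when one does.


At argument -\frac{3}{8}: a 2F2 with upper {-12, \frac{1}{5}}, lower {-\frac{2}{5}, -\frac{1}{3}}, scaled by C = -\frac{3}{8}. Verdict: terminating - upper parameter -12 makes this a finite sum (last index 12), evaluated exactly. Hence: -\frac{53894833331171667258647891127093}{1272724423062832286178004172800}.

First insight: with t_0 = -\frac{3}{8}, the lower running product (C = -3/8, x = -3/8) is a rising factorial.
Ratio: r(k) = -\frac{3}{8} * (k-12) (k+\frac{1}{5}) / [(k-\frac{2}{5}) (k-\frac{1}{3}) (k+1)] ; factor over Q: parameters, x = -\frac{3}{8}, and C = -\frac{3}{8}.


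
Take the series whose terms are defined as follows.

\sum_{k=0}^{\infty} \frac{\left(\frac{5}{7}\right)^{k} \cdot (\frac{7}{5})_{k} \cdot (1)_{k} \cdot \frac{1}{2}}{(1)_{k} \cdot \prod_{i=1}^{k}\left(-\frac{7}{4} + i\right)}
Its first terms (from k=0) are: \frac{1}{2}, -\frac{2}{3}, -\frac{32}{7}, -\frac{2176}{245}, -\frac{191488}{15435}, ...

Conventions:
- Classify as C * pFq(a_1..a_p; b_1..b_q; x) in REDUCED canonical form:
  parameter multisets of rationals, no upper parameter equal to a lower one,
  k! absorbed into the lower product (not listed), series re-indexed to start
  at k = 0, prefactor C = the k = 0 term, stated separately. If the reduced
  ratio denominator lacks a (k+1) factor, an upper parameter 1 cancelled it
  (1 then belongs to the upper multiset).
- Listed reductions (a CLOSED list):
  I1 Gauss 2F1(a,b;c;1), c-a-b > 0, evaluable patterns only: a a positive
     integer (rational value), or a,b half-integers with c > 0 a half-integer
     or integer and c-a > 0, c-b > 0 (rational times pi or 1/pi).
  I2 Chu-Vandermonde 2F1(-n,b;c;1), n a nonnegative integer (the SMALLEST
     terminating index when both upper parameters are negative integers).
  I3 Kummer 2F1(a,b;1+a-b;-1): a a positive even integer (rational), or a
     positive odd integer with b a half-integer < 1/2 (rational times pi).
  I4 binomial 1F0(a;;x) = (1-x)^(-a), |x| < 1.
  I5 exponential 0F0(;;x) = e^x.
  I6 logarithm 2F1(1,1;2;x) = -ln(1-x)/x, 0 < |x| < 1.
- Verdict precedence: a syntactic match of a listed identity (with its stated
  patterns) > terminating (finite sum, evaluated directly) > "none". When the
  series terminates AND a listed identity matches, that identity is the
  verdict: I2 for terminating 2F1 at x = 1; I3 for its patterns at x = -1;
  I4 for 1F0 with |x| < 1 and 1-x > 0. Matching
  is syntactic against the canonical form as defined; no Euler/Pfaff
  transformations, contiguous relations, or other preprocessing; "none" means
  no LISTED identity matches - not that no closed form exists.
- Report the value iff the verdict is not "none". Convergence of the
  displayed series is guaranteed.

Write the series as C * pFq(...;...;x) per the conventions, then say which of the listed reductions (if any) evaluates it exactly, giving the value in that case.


x = \frac{5}{7} here; the reduced form reads 2F1, upper {1, \frac{7}{5}}, lower {-\frac{3}{4}}, C = \frac{1}{2}. Verdict: none - this 2F1 at x = \frac{5}{7} matches no listed pattern, and upper {1, \frac{7}{5}} holds no stopper.

First insight: t_0 = \frac{1}{2} here, and the lower running product (C = 1/2) is a rising factorial.
Consecutive-term ratio: r(k) = \frac{5}{7} * (k+1) (k+\frac{7}{5}) / [(k-\frac{3}{4}) (k+1)] - poly over poly, x = \frac{5}{7} from leading terms; C = \frac{1}{2} at k = 0.


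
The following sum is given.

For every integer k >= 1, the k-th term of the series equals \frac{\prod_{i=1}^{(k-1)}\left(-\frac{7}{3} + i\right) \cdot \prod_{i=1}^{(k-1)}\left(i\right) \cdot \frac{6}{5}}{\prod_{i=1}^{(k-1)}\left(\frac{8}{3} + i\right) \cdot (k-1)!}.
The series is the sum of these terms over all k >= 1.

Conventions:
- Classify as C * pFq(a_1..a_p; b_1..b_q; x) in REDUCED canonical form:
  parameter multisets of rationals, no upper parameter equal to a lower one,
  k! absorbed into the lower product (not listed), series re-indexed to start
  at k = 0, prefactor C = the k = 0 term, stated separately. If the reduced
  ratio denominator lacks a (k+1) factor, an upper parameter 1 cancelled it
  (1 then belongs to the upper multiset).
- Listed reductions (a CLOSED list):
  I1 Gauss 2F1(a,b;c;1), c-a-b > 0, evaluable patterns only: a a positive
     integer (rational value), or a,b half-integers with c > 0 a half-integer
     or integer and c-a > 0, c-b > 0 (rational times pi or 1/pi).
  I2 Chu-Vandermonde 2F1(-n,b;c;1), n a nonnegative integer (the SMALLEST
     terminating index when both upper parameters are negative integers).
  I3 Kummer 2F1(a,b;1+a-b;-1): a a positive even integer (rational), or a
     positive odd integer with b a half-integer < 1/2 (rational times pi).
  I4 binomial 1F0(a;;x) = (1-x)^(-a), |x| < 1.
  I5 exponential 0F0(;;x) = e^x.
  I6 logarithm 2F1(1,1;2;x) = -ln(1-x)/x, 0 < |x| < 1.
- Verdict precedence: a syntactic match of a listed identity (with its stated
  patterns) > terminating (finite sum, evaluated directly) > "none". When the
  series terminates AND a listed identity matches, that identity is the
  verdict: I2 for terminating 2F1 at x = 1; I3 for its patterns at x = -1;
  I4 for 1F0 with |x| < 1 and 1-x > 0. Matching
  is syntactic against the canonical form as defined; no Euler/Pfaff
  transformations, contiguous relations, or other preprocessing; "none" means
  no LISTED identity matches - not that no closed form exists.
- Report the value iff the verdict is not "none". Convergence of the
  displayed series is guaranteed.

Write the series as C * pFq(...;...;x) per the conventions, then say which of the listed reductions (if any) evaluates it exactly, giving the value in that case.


At argument 1: a 2F1 with upper {-\frac{4}{3}, 1}, lower {\frac{11}{3}}, scaled by C = \frac{6}{5}. Verdict: the Gauss summation I1 fires (x = 1: the Gamma ratio telescopes since c-a-b = 4 > 0 and a = 1 in Z>0). Sum: \frac{4}{5}.

First insight: t_0 being \frac{6}{5}, the running product (C = 6/5) telescopes to a rising factorial.
Term ratio: r(k) = 1 * (k-\frac{4}{3}) (k+1) / [(k+\frac{11}{3}) (k+1)] ; factor over Q: parameters, x = 1, and C = \frac{6}{5}.


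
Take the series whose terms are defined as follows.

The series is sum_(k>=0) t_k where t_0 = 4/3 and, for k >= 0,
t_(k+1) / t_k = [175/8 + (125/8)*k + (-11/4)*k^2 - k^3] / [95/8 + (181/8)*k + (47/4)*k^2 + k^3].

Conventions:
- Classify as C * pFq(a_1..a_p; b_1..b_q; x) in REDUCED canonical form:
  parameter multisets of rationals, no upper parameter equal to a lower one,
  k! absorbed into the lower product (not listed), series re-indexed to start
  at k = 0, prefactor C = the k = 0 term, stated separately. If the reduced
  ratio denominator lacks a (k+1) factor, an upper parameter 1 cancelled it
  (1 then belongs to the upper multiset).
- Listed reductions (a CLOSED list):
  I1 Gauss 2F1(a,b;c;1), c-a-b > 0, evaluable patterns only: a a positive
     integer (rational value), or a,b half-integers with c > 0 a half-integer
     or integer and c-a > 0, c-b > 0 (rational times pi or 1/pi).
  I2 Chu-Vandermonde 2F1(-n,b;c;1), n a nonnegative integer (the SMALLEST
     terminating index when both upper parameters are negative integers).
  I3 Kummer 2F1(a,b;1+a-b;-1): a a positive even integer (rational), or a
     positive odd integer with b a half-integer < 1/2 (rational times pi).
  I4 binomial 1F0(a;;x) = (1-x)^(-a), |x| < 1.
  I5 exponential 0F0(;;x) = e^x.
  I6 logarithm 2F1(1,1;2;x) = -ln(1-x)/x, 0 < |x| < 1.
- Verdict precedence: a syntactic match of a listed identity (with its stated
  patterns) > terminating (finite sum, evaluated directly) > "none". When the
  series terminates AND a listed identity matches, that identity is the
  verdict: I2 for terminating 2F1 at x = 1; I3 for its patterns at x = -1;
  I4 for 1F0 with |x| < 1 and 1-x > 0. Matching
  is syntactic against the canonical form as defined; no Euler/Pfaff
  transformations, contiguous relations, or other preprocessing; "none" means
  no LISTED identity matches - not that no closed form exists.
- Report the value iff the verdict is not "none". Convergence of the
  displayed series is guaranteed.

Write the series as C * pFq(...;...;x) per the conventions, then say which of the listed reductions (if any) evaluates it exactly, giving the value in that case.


x = -1 here; the reduced form reads 2F1, upper {-7/2, 5}, lower {19/2}, C = 4/3. Verdict: Kummer's theorem (I3) matches (x = -1; c = 19/2 equals 1+a-b for upper {-7/2, 5}: listed pattern). Its exact value is (255255/131072) * pi.

The tell: with t_0 = 4/3, roots of the ratio polynomials (prefactor 4/3) are the negated parameters.
Consecutive-term ratio: r(k) = (-1) * (k-7/2) (k+5) / [(k+19/2) (k+1)] ; factor over Q: parameters, x = (-1), and C = 4/3.


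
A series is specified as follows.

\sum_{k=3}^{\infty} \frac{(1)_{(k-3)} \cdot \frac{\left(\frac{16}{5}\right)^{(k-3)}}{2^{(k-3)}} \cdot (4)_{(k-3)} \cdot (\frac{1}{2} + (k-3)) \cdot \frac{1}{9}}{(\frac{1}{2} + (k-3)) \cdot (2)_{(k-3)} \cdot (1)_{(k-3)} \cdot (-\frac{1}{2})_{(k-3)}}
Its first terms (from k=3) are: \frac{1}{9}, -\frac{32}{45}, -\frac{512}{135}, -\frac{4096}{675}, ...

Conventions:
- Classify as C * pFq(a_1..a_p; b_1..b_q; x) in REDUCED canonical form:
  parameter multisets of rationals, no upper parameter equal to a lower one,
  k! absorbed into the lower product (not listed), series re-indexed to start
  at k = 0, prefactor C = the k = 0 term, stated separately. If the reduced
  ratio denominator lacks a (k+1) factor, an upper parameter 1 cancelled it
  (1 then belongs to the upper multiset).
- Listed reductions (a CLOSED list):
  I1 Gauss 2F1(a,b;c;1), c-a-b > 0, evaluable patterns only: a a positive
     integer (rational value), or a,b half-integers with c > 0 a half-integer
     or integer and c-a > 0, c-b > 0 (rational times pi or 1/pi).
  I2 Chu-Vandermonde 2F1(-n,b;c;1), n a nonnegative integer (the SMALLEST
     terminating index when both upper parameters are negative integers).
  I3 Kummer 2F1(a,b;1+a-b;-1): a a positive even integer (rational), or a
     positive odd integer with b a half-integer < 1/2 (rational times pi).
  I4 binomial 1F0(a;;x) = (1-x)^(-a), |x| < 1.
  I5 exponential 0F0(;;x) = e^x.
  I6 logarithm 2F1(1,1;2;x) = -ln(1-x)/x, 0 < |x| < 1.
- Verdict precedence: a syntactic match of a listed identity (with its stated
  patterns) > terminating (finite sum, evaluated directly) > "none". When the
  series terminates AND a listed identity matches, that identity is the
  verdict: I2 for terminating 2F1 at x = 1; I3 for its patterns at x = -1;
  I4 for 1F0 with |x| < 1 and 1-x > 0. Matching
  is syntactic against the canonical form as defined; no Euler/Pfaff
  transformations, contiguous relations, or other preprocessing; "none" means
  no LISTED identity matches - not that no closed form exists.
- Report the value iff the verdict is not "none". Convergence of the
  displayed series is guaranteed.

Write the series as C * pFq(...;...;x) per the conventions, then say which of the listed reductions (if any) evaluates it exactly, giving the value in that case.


Reduced: x = \frac{8}{5}, 2F2, upper = {1, 4}, lower = {-\frac{1}{2}, 2}, C = \frac{1}{9}. Verdict: none. No listed pattern accepts 2F2(1, 4; -\frac{1}{2}, 2; \frac{8}{5}).

The tell: from the first term \frac{1}{9}: the two k-th powers (C = 1/9, x = 8/5) combine into one argument.
Ratio: r(k) = \frac{8}{5} * (k+1) (k+4) / [(k-\frac{1}{2}) (k+2) (k+1)] - poly over poly, x = \frac{8}{5} from leading terms; C = \frac{1}{9} at k = 0.


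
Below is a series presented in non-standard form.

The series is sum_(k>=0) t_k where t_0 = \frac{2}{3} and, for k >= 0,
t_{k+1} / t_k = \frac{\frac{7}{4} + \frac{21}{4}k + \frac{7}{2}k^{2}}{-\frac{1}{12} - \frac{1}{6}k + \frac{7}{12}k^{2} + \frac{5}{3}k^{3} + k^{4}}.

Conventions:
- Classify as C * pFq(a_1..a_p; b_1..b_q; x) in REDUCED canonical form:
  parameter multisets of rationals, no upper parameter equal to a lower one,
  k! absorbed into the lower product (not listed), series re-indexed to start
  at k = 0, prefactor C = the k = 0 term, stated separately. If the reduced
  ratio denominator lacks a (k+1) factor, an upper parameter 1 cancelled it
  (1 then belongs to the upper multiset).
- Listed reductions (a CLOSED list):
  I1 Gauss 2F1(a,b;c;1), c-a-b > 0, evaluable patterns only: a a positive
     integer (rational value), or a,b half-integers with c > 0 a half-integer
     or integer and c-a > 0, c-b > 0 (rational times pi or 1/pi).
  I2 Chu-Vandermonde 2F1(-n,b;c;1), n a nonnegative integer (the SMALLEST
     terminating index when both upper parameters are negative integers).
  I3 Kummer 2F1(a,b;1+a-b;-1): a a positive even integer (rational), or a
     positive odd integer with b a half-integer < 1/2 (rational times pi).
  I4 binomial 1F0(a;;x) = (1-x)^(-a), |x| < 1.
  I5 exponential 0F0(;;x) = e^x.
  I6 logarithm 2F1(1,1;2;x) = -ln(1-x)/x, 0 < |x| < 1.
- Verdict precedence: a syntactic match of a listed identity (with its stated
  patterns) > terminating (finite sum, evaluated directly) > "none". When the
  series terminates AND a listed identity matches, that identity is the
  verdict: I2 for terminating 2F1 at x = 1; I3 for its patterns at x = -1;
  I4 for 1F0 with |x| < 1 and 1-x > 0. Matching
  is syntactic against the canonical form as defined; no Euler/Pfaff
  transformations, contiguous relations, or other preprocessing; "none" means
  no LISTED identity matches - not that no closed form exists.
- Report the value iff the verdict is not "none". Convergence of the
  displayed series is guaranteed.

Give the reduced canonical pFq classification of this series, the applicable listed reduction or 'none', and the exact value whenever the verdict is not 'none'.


With C = \frac{2}{3}: the canonical form is 1F2(1; -\frac{1}{3}, \frac{1}{2}; \frac{7}{2}). Verdict: none. No listed pattern accepts 1F2(1; -\frac{1}{3}, \frac{1}{2}; \frac{7}{2}).

The tell: with t_0 = \frac{2}{3}, the expanded ratio factors over Q; C = 2/3, roots give parameters.
Step ratio: r(k) = \frac{7}{2} * (k+1) / [(k-\frac{1}{3}) (k+\frac{1}{2}) (k+1)] ; factor over Q: parameters, x = \frac{7}{2}, and C = \frac{2}{3}.


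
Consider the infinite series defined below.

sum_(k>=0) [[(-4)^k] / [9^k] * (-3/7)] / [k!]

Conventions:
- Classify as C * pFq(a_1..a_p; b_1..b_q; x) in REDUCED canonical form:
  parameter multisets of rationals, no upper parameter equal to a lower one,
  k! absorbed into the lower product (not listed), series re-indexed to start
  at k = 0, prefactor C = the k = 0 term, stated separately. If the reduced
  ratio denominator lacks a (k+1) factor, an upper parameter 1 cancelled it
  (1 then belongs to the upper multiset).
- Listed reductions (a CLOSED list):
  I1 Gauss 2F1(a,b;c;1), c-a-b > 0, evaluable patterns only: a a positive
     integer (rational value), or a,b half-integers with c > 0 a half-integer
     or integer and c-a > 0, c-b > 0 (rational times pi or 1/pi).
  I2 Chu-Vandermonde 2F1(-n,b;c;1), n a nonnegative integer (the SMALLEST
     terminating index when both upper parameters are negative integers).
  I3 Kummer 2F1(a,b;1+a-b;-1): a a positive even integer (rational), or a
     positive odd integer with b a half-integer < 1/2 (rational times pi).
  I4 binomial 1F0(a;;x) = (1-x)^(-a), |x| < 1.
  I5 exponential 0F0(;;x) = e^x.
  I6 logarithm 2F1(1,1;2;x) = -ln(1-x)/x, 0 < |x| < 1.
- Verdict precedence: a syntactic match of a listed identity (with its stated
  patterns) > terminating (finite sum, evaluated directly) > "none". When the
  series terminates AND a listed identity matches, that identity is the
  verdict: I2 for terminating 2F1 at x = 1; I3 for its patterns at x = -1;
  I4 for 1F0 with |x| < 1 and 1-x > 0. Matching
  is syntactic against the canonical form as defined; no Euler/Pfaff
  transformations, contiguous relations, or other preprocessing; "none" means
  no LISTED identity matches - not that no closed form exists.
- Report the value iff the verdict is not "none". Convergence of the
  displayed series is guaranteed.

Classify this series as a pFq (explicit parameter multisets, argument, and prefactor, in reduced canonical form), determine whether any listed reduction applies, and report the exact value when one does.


With C = -3/7: the canonical form is 0F0(-; -; -4/9). Verdict at x = -4/9: the I5 exponential reduction matches (the 0F0 exponential series at x = -4/9). Its exact value is (-3/7) * e^(-4/9).

Key observation: with t_0 = -3/7, the two geometric factors (prefactor -3/7) combine into one argument.
Adjacent-term ratio: r(k) = (-4/9) * 1 / [(k+1)] - poly over poly, x = (-4/9) from leading terms; C = -3/7 at k = 0.
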